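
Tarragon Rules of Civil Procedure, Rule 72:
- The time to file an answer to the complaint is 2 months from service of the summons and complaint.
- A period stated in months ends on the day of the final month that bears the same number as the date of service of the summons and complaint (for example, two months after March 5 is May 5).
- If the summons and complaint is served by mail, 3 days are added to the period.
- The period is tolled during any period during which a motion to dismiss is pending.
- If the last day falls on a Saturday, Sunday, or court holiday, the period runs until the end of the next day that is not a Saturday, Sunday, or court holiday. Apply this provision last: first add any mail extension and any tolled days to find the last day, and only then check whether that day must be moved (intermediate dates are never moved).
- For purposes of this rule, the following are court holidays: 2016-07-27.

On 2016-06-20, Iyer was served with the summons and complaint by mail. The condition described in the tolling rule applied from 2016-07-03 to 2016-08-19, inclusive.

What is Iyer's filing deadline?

October 10, 2016

2 months after 2016-06-20 is August 20, 2016.
Service was by mail, adding 3 days: August 20, 2016 + 3 days = August 23, 2016.
From July 3, 2016 through August 19, 2016 inclusive is 48 days; tolling adds 48 days: August 23, 2016 + 48 days = October 10, 2016.
October 10, 2016 is a Monday and not a court holiday, so no extension applies.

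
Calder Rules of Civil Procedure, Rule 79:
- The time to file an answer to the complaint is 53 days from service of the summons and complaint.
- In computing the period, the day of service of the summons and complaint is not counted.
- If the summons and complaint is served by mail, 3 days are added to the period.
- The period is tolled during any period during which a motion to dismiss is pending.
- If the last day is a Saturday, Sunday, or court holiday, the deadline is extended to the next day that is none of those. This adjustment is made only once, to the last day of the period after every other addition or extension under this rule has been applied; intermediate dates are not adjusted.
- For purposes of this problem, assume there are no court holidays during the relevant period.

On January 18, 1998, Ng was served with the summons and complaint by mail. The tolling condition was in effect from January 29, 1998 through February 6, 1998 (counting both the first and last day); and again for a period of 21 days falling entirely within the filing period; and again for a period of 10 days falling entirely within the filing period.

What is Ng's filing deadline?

April 24, 1998

53 days after January 18, 1998 is March 12, 1998.
Service was by mail, adding 3 days: March 12, 1998 + 3 days = March 15, 1998.
From January 29, 1998 through February 6, 1998 inclusive is 9 days; tolling adds 9 days: March 15, 1998 + 9 days = March 24, 1998.
Tolling adds 21 days: March 24, 1998 + 21 days = April 14, 1998.
Tolling adds 10 days: April 14, 1998 + 10 days = April 24, 1998.
April 24, 1998 is a Friday and not a court holiday, so no extension applies.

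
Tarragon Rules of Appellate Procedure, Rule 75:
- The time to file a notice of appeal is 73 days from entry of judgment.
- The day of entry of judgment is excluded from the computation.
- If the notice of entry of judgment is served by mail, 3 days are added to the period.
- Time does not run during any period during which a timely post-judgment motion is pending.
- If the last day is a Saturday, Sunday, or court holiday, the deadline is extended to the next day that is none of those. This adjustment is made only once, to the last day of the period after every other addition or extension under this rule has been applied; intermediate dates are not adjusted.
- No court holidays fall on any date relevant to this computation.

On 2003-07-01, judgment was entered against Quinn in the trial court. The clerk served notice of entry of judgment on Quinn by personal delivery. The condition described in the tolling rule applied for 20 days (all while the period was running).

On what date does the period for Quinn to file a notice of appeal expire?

October 2, 2003

73 days after 2003-07-01 is September 12, 2003.
Service was not by mail, so no mail extension applies.
Tolling adds 20 days: September 12, 2003 + 20 days = October 2, 2003.
October 2, 2003 is a Thursday and not a court holiday, so no extension applies.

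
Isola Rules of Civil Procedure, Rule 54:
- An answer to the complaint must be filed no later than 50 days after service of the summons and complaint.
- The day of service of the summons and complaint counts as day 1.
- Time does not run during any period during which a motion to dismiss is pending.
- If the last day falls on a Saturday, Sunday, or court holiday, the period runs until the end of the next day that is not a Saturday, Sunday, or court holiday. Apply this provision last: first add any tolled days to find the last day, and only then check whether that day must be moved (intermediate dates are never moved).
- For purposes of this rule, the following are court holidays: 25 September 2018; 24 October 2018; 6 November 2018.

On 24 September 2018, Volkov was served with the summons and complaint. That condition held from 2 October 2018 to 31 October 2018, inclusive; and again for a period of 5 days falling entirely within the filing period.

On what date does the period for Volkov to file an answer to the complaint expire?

Counting 24 September 2018 as day 1, day 50 is November 12, 2018.
From October 2, 2018 through October 31, 2018 inclusive is 30 days; tolling adds 30 days: November 12, 2018 + 30 days = December 12, 2018.
Tolling adds 5 days: December 12, 2018 + 5 days = December 17, 2018.
December 17, 2018 is a Monday and not a court holiday, so no extension applies.

December 17, 2018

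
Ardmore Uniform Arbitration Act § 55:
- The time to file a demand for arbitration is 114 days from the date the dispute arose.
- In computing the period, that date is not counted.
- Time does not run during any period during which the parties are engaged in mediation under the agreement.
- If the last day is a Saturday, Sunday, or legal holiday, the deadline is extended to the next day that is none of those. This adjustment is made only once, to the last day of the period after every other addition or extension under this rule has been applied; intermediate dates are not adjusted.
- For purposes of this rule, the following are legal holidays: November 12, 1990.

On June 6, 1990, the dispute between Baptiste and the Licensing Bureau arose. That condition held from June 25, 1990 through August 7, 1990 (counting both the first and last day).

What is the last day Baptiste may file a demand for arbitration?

114 days after June 6, 1990 is September 28, 1990.
From June 25, 1990 through August 7, 1990 inclusive is 44 days; tolling adds 44 days: September 28, 1990 + 44 days = November 11, 1990.
November 11, 1990 is Sunday; November 12, 1990 is a listed holiday. The next qualifying day is November 13, 1990.

November 13, 1990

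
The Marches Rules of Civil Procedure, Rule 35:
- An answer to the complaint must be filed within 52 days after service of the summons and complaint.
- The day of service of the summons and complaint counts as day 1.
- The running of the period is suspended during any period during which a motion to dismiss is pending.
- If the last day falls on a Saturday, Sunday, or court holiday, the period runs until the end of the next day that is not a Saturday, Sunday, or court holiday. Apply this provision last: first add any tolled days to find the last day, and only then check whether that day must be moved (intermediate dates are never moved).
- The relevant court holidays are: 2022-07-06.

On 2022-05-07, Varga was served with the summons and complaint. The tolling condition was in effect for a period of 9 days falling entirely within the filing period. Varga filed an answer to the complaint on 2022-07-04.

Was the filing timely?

Counting 2022-05-07 as day 1, day 52 is June 27, 2022.
Tolling adds 9 days: June 27, 2022 + 9 days = July 6, 2022.
July 6, 2022 is a listed holiday. The next qualifying day is July 7, 2022.
The deadline is July 7, 2022; the filing on July 4, 2022 is on or before that date.

Yes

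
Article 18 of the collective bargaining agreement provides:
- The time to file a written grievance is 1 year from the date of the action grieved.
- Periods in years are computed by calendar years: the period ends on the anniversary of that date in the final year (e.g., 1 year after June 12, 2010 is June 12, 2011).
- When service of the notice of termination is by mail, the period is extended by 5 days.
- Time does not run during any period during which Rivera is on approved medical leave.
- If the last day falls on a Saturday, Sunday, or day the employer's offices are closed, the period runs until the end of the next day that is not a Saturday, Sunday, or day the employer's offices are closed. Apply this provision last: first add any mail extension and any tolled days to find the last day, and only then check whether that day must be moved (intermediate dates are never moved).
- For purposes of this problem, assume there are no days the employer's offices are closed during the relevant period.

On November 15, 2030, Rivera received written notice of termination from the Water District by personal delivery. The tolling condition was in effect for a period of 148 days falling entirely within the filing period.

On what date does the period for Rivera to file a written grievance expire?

1 year after November 15, 2030 is November 15, 2031.
Service was not by mail, so no mail extension applies.
Tolling adds 148 days: November 15, 2031 + 148 days = April 11, 2032.
April 11, 2032 is Sunday. The next qualifying day is April 12, 2032.

April 12, 2032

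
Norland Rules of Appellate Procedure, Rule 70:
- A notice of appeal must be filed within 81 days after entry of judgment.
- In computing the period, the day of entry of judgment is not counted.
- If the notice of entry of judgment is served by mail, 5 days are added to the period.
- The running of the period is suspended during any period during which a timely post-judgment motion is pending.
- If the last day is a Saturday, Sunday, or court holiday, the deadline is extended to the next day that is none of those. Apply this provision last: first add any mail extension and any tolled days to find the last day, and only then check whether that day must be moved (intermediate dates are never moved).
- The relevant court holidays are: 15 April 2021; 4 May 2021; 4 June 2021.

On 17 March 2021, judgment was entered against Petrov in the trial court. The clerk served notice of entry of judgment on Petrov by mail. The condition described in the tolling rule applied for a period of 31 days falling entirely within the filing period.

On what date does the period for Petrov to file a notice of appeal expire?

July 12, 2021

81 days after 17 March 2021 is June 6, 2021.
Service was by mail, adding 5 days: June 6, 2021 + 5 days = June 11, 2021.
Tolling adds 31 days: June 11, 2021 + 31 days = July 12, 2021.
July 12, 2021 is a Monday and not a court holiday, so no extension applies.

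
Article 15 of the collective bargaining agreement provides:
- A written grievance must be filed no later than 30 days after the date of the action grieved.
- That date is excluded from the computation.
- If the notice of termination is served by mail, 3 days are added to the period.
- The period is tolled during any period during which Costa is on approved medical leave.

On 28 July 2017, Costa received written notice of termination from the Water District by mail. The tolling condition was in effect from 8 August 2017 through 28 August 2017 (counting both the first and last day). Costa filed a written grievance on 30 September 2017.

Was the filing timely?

No

30 days after 28 July 2017 is August 27, 2017.
Service was by mail, adding 3 days: August 27, 2017 + 3 days = August 30, 2017.
From August 8, 2017 through August 28, 2017 inclusive is 21 days; tolling adds 21 days: August 30, 2017 + 21 days = September 20, 2017.
The deadline is September 20, 2017; the filing on September 30, 2017 is after that date.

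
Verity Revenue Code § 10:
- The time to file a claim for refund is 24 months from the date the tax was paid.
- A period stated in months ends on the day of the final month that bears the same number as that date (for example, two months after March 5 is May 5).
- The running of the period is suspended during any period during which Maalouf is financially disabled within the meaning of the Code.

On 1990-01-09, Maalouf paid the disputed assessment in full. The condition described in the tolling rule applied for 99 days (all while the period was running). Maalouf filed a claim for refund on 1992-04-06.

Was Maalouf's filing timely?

24 months after 1990-01-09 is January 9, 1992.
Tolling adds 99 days: January 9, 1992 + 99 days = April 17, 1992.
The deadline is April 17, 1992; the filing on April 6, 1992 is on or before that date.

Yes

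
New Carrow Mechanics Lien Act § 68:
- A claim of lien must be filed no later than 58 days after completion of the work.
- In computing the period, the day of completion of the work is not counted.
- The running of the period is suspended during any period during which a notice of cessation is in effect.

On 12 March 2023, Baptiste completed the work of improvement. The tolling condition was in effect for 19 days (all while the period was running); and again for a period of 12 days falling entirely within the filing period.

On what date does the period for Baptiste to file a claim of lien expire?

June 9, 2023

58 days after 12 March 2023 is May 9, 2023.
Tolling adds 19 days: May 9, 2023 + 19 days = May 28, 2023.
Tolling adds 12 days: May 28, 2023 + 12 days = June 9, 2023.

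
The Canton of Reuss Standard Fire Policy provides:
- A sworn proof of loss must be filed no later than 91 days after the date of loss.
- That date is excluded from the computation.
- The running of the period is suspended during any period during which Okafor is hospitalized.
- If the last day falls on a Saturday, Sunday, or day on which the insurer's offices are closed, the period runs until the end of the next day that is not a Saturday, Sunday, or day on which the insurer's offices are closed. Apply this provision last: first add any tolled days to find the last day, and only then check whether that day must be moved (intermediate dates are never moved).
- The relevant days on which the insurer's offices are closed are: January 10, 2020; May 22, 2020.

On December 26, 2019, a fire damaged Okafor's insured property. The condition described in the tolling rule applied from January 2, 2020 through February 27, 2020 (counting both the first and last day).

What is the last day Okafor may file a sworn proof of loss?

91 days after December 26, 2019 is March 26, 2020.
From January 2, 2020 through February 27, 2020 inclusive is 57 days; tolling adds 57 days: March 26, 2020 + 57 days = May 22, 2020.
May 22, 2020 is a listed holiday; May 23, 2020 is Saturday; May 24, 2020 is Sunday. The next qualifying day is May 25, 2020.

May 25, 2020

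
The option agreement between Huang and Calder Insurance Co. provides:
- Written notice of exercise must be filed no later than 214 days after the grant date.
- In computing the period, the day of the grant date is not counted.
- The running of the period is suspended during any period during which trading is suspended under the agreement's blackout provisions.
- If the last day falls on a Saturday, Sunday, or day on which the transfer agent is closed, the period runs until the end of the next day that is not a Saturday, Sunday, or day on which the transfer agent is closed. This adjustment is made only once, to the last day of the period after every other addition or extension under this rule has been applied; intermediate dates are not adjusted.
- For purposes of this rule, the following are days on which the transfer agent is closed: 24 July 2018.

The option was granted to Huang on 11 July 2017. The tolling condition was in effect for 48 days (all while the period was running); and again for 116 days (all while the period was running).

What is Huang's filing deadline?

214 days after 11 July 2017 is February 10, 2018.
Tolling adds 48 days: February 10, 2018 + 48 days = March 30, 2018.
Tolling adds 116 days: March 30, 2018 + 116 days = July 24, 2018.
July 24, 2018 is a listed holiday. The next qualifying day is July 25, 2018.

July 25, 2018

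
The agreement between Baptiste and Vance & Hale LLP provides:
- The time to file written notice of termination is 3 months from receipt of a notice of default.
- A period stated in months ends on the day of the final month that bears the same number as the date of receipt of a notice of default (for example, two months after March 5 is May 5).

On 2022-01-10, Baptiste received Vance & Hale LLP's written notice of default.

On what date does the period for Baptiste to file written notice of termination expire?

April 10, 2022

3 months after 2022-01-10 is April 10, 2022.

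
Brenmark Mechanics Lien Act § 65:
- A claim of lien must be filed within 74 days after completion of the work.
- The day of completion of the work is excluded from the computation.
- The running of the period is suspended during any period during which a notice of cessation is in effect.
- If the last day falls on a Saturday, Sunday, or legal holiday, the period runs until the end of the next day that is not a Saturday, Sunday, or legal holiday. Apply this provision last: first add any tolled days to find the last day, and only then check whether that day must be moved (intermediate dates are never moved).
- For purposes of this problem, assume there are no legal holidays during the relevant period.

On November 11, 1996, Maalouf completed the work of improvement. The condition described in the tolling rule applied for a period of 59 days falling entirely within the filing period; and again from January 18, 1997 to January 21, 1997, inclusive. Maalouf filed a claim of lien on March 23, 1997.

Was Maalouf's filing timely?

Yes

74 days after November 11, 1996 is January 24, 1997.
Tolling adds 59 days: January 24, 1997 + 59 days = March 24, 1997.
From January 18, 1997 through January 21, 1997 inclusive is 4 days; tolling adds 4 days: March 24, 1997 + 4 days = March 28, 1997.
March 28, 1997 is a Friday and not a legal holiday, so no extension applies.
The deadline is March 28, 1997; the filing on March 23, 1997 is on or before that date.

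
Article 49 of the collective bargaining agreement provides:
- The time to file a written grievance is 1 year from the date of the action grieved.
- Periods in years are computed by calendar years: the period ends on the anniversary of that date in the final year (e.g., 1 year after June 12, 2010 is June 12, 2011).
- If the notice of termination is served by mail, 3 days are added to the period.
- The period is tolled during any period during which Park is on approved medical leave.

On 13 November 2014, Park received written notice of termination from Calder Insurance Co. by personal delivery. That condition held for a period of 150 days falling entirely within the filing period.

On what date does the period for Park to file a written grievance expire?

1 year after 13 November 2014 is November 13, 2015.
Service was not by mail, so no mail extension applies.
Tolling adds 150 days: November 13, 2015 + 150 days = April 11, 2016.

April 11, 2016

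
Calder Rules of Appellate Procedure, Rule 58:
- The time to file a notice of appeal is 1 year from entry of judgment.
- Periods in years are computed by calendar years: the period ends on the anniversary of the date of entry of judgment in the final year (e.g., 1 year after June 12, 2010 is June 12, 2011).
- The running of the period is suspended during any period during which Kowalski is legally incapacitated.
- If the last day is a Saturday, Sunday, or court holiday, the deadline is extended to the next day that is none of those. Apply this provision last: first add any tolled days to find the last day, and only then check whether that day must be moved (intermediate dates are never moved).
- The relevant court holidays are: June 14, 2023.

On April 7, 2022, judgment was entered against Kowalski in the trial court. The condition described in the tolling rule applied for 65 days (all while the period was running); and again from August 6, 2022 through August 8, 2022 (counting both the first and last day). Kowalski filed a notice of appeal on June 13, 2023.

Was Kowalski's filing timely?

1 year after April 7, 2022 is April 7, 2023.
Tolling adds 65 days: April 7, 2023 + 65 days = June 11, 2023.
From August 6, 2022 through August 8, 2022 inclusive is 3 days; tolling adds 3 days: June 11, 2023 + 3 days = June 14, 2023.
June 14, 2023 is a listed holiday. The next qualifying day is June 15, 2023.
The deadline is June 15, 2023; the filing on June 13, 2023 is on or before that date.

Yes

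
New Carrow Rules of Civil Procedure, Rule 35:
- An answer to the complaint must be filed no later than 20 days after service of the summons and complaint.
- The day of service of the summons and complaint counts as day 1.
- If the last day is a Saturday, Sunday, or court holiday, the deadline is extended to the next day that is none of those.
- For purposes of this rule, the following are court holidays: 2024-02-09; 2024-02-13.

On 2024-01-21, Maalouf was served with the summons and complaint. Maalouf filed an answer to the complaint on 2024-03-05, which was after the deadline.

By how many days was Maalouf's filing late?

22 days

Counting 2024-01-21 as day 1, day 20 is February 9, 2024.
February 9, 2024 is a listed holiday; February 10, 2024 is Saturday; February 11, 2024 is Sunday. The next qualifying day is February 12, 2024.
The deadline is February 12, 2024; from February 12, 2024 to March 5, 2024 is 22 days.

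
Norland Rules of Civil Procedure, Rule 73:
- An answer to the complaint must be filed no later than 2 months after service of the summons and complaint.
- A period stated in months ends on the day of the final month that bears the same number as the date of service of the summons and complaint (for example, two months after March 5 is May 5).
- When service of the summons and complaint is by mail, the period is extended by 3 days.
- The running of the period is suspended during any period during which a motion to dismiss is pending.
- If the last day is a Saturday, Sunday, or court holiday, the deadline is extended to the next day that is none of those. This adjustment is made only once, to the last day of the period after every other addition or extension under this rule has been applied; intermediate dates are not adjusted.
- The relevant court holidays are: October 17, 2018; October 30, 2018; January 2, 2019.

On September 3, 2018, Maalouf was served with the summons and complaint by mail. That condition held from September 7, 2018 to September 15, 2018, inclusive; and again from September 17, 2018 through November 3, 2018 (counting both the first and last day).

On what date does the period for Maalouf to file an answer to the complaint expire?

January 3, 2019

2 months after September 3, 2018 is November 3, 2018.
Service was by mail, adding 3 days: November 3, 2018 + 3 days = November 6, 2018.
From September 7, 2018 through September 15, 2018 inclusive is 9 days; tolling adds 9 days: November 6, 2018 + 9 days = November 15, 2018.
From September 17, 2018 through November 3, 2018 inclusive is 48 days; tolling adds 48 days: November 15, 2018 + 48 days = January 2, 2019.
January 2, 2019 is a listed holiday. The next qualifying day is January 3, 2019.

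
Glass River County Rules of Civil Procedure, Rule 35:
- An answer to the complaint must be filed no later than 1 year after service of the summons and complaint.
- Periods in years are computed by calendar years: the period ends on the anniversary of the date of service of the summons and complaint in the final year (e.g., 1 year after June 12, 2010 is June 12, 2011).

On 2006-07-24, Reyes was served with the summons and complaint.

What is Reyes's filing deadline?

July 24, 2007

1 year after 2006-07-24 is July 24, 2007.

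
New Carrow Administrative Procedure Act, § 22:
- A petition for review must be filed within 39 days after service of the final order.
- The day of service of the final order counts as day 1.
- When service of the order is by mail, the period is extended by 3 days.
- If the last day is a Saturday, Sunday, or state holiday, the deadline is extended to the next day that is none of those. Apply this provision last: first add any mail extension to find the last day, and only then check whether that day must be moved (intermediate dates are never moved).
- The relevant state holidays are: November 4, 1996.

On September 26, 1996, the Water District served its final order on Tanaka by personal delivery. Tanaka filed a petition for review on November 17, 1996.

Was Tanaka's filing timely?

Counting September 26, 1996 as day 1, day 39 is November 3, 1996.
Service was not by mail, so no mail extension applies.
November 3, 1996 is Sunday; November 4, 1996 is a listed holiday. The next qualifying day is November 5, 1996.
The deadline is November 5, 1996; the filing on November 17, 1996 is after that date.

No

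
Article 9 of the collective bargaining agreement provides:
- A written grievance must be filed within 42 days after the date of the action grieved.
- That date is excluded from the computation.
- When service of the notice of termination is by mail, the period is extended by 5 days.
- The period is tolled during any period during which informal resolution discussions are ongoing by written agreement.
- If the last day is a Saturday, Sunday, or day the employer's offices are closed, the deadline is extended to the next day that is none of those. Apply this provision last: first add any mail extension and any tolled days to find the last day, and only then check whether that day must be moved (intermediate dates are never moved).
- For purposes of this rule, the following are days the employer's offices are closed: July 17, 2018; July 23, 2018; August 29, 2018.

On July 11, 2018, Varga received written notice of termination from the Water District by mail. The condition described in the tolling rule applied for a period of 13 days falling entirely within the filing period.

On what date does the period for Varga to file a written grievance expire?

42 days after July 11, 2018 is August 22, 2018.
Service was by mail, adding 5 days: August 22, 2018 + 5 days = August 27, 2018.
Tolling adds 13 days: August 27, 2018 + 13 days = September 9, 2018.
September 9, 2018 is Sunday. The next qualifying day is September 10, 2018.

September 10, 2018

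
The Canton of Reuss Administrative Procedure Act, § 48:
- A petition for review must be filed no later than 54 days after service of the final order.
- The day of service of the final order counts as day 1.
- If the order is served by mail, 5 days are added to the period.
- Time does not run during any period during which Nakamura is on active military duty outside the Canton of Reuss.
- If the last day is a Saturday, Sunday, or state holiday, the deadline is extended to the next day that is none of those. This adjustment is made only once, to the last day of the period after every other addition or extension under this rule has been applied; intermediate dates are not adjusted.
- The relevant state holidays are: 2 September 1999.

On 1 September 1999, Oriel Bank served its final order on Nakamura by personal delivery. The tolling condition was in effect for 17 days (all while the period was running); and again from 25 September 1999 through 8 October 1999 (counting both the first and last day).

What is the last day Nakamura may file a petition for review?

Counting 1 September 1999 as day 1, day 54 is October 24, 1999.
Service was not by mail, so no mail extension applies.
Tolling adds 17 days: October 24, 1999 + 17 days = November 10, 1999.
From September 25, 1999 through October 8, 1999 inclusive is 14 days; tolling adds 14 days: November 10, 1999 + 14 days = November 24, 1999.
November 24, 1999 is a Wednesday and not a state holiday, so no extension applies.

November 24, 1999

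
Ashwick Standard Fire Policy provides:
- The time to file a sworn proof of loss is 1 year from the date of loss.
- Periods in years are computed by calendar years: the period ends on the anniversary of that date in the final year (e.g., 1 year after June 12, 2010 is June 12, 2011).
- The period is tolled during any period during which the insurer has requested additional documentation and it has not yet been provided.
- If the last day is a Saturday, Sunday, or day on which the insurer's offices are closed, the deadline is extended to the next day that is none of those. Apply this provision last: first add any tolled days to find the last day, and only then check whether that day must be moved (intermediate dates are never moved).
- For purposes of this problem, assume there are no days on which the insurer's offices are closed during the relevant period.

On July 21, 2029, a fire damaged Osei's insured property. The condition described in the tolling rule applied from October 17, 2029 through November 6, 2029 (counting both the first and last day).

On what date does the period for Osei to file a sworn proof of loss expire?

August 12, 2030

1 year after July 21, 2029 is July 21, 2030.
From October 17, 2029 through November 6, 2029 inclusive is 21 days; tolling adds 21 days: July 21, 2030 + 21 days = August 11, 2030.
August 11, 2030 is Sunday. The next qualifying day is August 12, 2030.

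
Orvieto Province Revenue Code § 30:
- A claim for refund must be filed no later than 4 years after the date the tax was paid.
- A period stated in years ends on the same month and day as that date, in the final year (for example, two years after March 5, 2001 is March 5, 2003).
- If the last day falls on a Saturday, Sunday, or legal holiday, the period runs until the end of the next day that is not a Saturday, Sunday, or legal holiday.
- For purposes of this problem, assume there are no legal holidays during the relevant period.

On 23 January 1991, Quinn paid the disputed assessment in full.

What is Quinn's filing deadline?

January 23, 1995

4 years after 23 January 1991 is January 23, 1995.
January 23, 1995 is a Monday and not a legal holiday, so no extension applies.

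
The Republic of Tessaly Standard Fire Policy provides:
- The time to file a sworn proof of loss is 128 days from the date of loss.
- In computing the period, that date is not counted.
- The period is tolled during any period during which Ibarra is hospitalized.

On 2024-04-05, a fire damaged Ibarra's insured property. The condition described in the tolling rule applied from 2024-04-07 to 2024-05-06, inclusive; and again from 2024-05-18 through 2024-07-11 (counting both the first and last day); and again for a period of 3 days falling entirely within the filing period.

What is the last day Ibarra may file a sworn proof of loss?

November 7, 2024

128 days after 2024-04-05 is August 11, 2024.
From April 7, 2024 through May 6, 2024 inclusive is 30 days; tolling adds 30 days: August 11, 2024 + 30 days = September 10, 2024.
From May 18, 2024 through July 11, 2024 inclusive is 55 days; tolling adds 55 days: September 10, 2024 + 55 days = November 4, 2024.
Tolling adds 3 days: November 4, 2024 + 3 days = November 7, 2024.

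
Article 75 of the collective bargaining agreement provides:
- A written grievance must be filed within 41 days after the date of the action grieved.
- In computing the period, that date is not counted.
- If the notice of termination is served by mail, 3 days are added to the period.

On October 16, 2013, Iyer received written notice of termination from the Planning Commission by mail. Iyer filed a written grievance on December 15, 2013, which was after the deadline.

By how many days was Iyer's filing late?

41 days after October 16, 2013 is November 26, 2013.
Service was by mail, adding 3 days: November 26, 2013 + 3 days = November 29, 2013.
The deadline is November 29, 2013; from November 29, 2013 to December 15, 2013 is 16 days.

16 days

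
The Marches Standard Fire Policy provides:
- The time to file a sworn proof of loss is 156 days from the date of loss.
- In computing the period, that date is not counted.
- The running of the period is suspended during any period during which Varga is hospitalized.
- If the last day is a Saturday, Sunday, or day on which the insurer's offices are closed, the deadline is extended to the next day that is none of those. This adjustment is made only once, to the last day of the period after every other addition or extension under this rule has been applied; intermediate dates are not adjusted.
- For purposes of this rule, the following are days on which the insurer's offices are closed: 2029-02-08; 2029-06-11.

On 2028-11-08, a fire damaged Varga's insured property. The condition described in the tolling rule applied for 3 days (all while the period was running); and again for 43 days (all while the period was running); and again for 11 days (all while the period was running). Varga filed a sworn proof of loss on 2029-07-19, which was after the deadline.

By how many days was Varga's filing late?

37 days

156 days after 2028-11-08 is April 13, 2029.
Tolling adds 3 days: April 13, 2029 + 3 days = April 16, 2029.
Tolling adds 43 days: April 16, 2029 + 43 days = May 29, 2029.
Tolling adds 11 days: May 29, 2029 + 11 days = June 9, 2029.
June 9, 2029 is Saturday; June 10, 2029 is Sunday; June 11, 2029 is a listed holiday. The next qualifying day is June 12, 2029.
The deadline is June 12, 2029; from June 12, 2029 to July 19, 2029 is 37 days.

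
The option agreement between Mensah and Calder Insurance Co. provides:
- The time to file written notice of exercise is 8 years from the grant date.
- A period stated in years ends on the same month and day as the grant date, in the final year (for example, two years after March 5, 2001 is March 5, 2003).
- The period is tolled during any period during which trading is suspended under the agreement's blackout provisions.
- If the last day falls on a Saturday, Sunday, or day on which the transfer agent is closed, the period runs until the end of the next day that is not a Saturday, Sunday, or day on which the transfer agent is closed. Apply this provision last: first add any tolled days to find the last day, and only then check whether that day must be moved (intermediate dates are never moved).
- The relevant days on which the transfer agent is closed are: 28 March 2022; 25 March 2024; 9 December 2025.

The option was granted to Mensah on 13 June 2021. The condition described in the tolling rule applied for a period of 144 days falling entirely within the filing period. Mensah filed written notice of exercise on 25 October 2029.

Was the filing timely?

8 years after 13 June 2021 is June 13, 2029.
Tolling adds 144 days: June 13, 2029 + 144 days = November 4, 2029.
November 4, 2029 is Sunday. The next qualifying day is November 5, 2029.
The deadline is November 5, 2029; the filing on October 25, 2029 is on or before that date.

Yes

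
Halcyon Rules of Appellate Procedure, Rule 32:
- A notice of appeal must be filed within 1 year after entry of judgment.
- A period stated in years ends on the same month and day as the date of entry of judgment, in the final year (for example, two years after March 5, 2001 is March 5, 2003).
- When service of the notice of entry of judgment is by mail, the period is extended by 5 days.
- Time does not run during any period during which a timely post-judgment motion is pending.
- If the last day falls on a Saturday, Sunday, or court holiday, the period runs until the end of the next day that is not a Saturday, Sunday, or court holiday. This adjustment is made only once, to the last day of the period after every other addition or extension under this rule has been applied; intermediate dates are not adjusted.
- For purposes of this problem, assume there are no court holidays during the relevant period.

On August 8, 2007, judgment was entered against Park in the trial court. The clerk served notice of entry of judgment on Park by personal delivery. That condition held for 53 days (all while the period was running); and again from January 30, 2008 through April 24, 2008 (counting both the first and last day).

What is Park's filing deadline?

December 25, 2008

1 year after August 8, 2007 is August 8, 2008.
Service was not by mail, so no mail extension applies.
Tolling adds 53 days: August 8, 2008 + 53 days = September 30, 2008.
From January 30, 2008 through April 24, 2008 inclusive is 86 days; tolling adds 86 days: September 30, 2008 + 86 days = December 25, 2008.
December 25, 2008 is a Thursday and not a court holiday, so no extension applies.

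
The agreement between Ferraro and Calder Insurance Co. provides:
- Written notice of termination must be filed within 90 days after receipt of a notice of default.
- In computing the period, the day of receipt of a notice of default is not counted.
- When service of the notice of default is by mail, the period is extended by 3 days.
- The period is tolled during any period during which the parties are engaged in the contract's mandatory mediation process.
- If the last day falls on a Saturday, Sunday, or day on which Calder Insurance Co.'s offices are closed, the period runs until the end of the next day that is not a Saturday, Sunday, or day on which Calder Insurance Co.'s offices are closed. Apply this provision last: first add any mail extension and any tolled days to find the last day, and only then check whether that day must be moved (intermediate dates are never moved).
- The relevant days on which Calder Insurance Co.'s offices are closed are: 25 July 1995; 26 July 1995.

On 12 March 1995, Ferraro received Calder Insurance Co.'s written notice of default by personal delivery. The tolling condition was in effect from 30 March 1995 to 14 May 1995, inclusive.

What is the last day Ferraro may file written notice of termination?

July 27, 1995

90 days after 12 March 1995 is June 10, 1995.
Service was not by mail, so no mail extension applies.
From March 30, 1995 through May 14, 1995 inclusive is 46 days; tolling adds 46 days: June 10, 1995 + 46 days = July 26, 1995.
July 26, 1995 is a listed holiday. The next qualifying day is July 27, 1995.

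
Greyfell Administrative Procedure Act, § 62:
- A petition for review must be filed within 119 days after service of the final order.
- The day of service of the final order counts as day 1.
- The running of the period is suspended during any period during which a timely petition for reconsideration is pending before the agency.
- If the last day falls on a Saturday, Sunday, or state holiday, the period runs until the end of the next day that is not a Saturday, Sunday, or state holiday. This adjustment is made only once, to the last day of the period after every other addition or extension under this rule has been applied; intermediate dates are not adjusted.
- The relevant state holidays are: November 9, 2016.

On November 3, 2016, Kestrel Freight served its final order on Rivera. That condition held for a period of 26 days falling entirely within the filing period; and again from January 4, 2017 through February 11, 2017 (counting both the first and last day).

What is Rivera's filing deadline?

May 5, 2017

Counting November 3, 2016 as day 1, day 119 is March 1, 2017.
Tolling adds 26 days: March 1, 2017 + 26 days = March 27, 2017.
From January 4, 2017 through February 11, 2017 inclusive is 39 days; tolling adds 39 days: March 27, 2017 + 39 days = May 5, 2017.
May 5, 2017 is a Friday and not a state holiday, so no extension applies.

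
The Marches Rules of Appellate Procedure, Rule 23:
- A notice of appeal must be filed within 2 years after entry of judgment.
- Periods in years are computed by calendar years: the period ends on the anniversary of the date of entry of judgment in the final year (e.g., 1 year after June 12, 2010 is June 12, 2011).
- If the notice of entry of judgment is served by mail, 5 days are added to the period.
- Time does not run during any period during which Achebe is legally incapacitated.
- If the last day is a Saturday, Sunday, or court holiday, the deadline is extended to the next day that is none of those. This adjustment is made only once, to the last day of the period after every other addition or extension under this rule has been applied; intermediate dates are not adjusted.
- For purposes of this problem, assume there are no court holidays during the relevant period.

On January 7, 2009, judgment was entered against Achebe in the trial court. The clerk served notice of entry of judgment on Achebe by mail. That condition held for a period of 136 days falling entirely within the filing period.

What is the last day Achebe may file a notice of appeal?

2 years after January 7, 2009 is January 7, 2011.
Service was by mail, adding 5 days: January 7, 2011 + 5 days = January 12, 2011.
Tolling adds 136 days: January 12, 2011 + 136 days = May 28, 2011.
May 28, 2011 is Saturday; May 29, 2011 is Sunday. The next qualifying day is May 30, 2011.

May 30, 2011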